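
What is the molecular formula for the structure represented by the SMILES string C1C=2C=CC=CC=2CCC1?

C10H12

Heavy atoms from the SMILES: 10 C.
Implicit hydrogens by atom environment:
  4 × C: 2 H each → 8
  4 × C (aromatic): 1 H each → 4
  2 × C (aromatic): no H
  Total hydrogens = 12.
Molecular formula: C10H12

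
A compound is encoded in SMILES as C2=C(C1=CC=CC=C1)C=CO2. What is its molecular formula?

Heavy atoms from the SMILES: 10 C, 1 O.
Implicit hydrogens by atom environment:
  8 × C (aromatic): 1 H each → 8
  2 × C (aromatic): no H
  1 × O (aromatic): no H
  Total hydrogens = 8.
Molecular formula: C10H8O

C10H8O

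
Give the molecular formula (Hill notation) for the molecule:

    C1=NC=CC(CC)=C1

Heavy atoms from the SMILES: 7 C, 1 N.
Implicit hydrogens by atom environment:
  4 × C (aromatic): 1 H each → 4
  1 × C: 3 H
  1 × C: 2 H
  1 × C (aromatic): no H
  1 × N (aromatic): no H
  Total hydrogens = 9.
Molecular formula: C7H9N

C7H9N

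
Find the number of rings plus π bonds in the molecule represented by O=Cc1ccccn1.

5

Molecular formula from the SMILES: C6H5NO.
DoU = (2C + 2 + N − H − X)/2 = (2·6 + 2 + 1 − 5 − 0)/2 = 10/2 = 5.
(Structurally: 1 ring(s) + 4 π bond(s) = 5.)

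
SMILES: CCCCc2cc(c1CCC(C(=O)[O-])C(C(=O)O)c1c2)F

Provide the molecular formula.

C16H18FO4-

Heavy atoms from the SMILES: 16 C, 1 F, 4 O.
Implicit hydrogens by atom environment:
  5 × C: 2 H each → 10
  4 × C (aromatic): no H
  2 × C (aromatic): 1 H each → 2
  2 × C: 1 H each → 2
  2 × C: no H
  2 × O: no H
  1 × C: 3 H
  1 × F: no H
  1 × O: 1 H
  1 × O (charge -1): no H
  Total hydrogens = 18.
Net charge -1.
Molecular formula: C16H18FO4-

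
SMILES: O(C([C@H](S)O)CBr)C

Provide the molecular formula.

Heavy atoms from the SMILES: 1 Br, 4 C, 2 O, 1 S.
Implicit hydrogens by atom environment:
  2 × C: 1 H each → 2
  1 × Br: no H
  1 × C: 3 H
  1 × C: 2 H
  1 × O: 1 H
  1 × O: no H
  1 × S: 1 H
  Total hydrogens = 9.
Molecular formula: C4H9BrO2S

C4H9BrO2S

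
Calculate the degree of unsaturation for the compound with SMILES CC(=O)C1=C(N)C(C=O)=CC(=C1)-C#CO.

Molecular formula from the SMILES: C11H9NO3.
DoU = (2C + 2 + N − H − X)/2 = (2·11 + 2 + 1 − 9 − 0)/2 = 16/2 = 8.
(Structurally: 1 ring(s) + 7 π bond(s) = 8.)

8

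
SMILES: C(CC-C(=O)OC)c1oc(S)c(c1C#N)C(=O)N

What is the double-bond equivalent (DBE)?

7

Molecular formula from the SMILES: C11H12N2O4S.
DoU = (2C + 2 + N − H − X)/2 = (2·11 + 2 + 2 − 12 − 0)/2 = 14/2 = 7.
(Structurally: 1 ring(s) + 6 π bond(s) = 7.)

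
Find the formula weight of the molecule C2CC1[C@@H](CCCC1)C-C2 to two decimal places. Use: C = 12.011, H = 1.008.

Molecular formula: C10H18.
M = 10×12.011 + 18×1.008 = 138.25 g/mol.

138.25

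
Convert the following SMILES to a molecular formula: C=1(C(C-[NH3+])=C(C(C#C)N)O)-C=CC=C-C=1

Heavy atoms from the SMILES: 12 C, 2 N, 1 O.
Implicit hydrogens by atom environment:
  5 × C (aromatic): 1 H each → 5
  3 × C: no H
  2 × C: 1 H each → 2
  1 × C: 2 H
  1 × C (aromatic): no H
  1 × N (charge +1): 3 H
  1 × N: 2 H
  1 × O: 1 H
  Total hydrogens = 15.
Net charge +1.
Molecular formula: C12H15N2O+

C12H15N2O+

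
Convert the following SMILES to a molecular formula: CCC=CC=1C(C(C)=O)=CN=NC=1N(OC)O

Heavy atoms from the SMILES: 11 C, 3 N, 3 O.
Implicit hydrogens by atom environment:
  3 × C: 3 H each → 9
  3 × C (aromatic): no H
  2 × C: 1 H each → 2
  2 × N (aromatic): no H
  2 × O: no H
  1 × C: 2 H
  1 × C (aromatic): 1 H
  1 × C: no H
  1 × N: no H
  1 × O: 1 H
  Total hydrogens = 15.
Molecular formula: C11H15N3O3

C11H15N3O3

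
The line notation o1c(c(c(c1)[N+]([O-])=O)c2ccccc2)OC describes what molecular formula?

Heavy atoms from the SMILES: 11 C, 1 N, 4 O.
Implicit hydrogens by atom environment:
  6 × C (aromatic): 1 H each → 6
  4 × C (aromatic): no H
  2 × O: no H
  1 × C: 3 H
  1 × N (charge +1): no H
  1 × O (aromatic): no H
  1 × O (charge -1): no H
  Total hydrogens = 9.
Molecular formula: C11H9NO4

C11H9NO4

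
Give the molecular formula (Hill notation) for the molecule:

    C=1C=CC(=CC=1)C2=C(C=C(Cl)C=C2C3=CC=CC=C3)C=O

Heavy atoms from the SMILES: 19 C, 1 Cl, 1 O.
Implicit hydrogens by atom environment:
  12 × C (aromatic): 1 H each → 12
  6 × C (aromatic): no H
  1 × C: 1 H
  1 × Cl: no H
  1 × O: no H
  Total hydrogens = 13.
Molecular formula: C19H13ClO

C19H13ClO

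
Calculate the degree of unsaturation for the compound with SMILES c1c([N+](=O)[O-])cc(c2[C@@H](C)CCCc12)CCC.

Molecular formula from the SMILES: C14H19NO2.
DoU = (2C + 2 + N − H − X)/2 = (2·14 + 2 + 1 − 19 − 0)/2 = 12/2 = 6.
(Structurally: 2 ring(s) + 4 π bond(s) = 6.)

6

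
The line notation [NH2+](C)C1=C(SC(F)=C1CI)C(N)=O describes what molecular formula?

Heavy atoms from the SMILES: 7 C, 1 F, 1 I, 2 N, 1 O, 1 S.
Implicit hydrogens by atom environment:
  4 × C (aromatic): no H
  1 × C: 3 H
  1 × C: 2 H
  1 × C: no H
  1 × F: no H
  1 × I: no H
  1 × N: 2 H
  1 × N (charge +1): 2 H
  1 × O: no H
  1 × S (aromatic): no H
  Total hydrogens = 9.
Net charge +1.
Molecular formula: C7H9FIN2OS+

C7H9FIN2OS+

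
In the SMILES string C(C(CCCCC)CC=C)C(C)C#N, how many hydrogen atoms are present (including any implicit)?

Hydrogens are implicit in SMILES; fill each atom to its normal valence:
  7 × C: 2 H each → 14
  3 × C: 1 H each → 3
  2 × C: 3 H each → 6
  1 × C: no H
  1 × N: no H
  Total hydrogens = 23.

23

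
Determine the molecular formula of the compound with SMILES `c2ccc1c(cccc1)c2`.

Heavy atoms from the SMILES: 10 C.
Implicit hydrogens by atom environment:
  8 × C (aromatic): 1 H each → 8
  2 × C (aromatic): no H
  Total hydrogens = 8.
Molecular formula: C10H8

C10H8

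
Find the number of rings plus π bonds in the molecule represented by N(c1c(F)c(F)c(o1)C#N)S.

Molecular formula from the SMILES: C5H2F2N2OS.
DoU = (2C + 2 + N − H − X)/2 = (2·5 + 2 + 2 − 2 − 2)/2 = 10/2 = 5.
(Structurally: 1 ring(s) + 4 π bond(s) = 5.)

5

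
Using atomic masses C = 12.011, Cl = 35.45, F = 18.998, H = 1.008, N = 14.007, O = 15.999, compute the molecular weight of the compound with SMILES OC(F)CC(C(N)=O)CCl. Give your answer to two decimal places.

Molecular formula: C5H9ClFNO2.
M = 5×12.011 + 1×35.45 + 1×18.998 + 9×1.008 + 1×14.007 + 2×15.999 = 169.58 g/mol.

169.58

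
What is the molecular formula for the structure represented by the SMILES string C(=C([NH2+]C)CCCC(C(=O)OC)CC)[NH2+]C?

Heavy atoms from the SMILES: 12 C, 2 N, 2 O.
Implicit hydrogens by atom environment:
  4 × C: 3 H each → 12
  4 × C: 2 H each → 8
  2 × C: 1 H each → 2
  2 × C: no H
  2 × N (charge +1): 2 H each → 4
  2 × O: no H
  Total hydrogens = 26.
Net charge +2.
Molecular formula: [C12H26N2O2]2+

[C12H26N2O2]2+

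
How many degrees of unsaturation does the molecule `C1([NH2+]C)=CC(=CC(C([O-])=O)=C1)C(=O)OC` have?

Molecular formula from the SMILES: C10H11NO4.
DoU = (2C + 2 + N − H − X)/2 = (2·10 + 2 + 1 − 11 − 0)/2 = 12/2 = 6.
(Structurally: 1 ring(s) + 5 π bond(s) = 6.)

6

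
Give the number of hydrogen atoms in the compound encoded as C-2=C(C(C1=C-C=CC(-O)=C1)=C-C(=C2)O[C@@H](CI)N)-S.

Hydrogens are implicit in SMILES; fill each atom to its normal valence:
  7 × C (aromatic): 1 H each → 7
  5 × C (aromatic): no H
  1 × C: 2 H
  1 × C: 1 H
  1 × I: no H
  1 × N: 2 H
  1 × O: 1 H
  1 × O: no H
  1 × S: 1 H
  Total hydrogens = 14.

14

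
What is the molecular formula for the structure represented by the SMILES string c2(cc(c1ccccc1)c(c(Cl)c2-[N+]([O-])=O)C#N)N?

Heavy atoms from the SMILES: 13 C, 1 Cl, 3 N, 2 O.
Implicit hydrogens by atom environment:
  6 × C (aromatic): 1 H each → 6
  6 × C (aromatic): no H
  1 × C: no H
  1 × Cl: no H
  1 × N: 2 H
  1 × N (charge +1): no H
  1 × N: no H
  1 × O: no H
  1 × O (charge -1): no H
  Total hydrogens = 8.
Molecular formula: C13H8ClN3O2

C13H8ClN3O2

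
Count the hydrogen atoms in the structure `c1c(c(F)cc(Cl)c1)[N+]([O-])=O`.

Hydrogens are implicit in SMILES; fill each atom to its normal valence:
  3 × C (aromatic): 1 H each → 3
  3 × C (aromatic): no H
  1 × Cl: no H
  1 × F: no H
  1 × N (charge +1): no H
  1 × O: no H
  1 × O (charge -1): no H
  Total hydrogens = 3.

3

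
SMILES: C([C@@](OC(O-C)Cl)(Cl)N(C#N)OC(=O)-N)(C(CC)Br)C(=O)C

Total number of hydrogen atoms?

Hydrogens are implicit in SMILES; fill each atom to its normal valence:
  5 × O: no H
  4 × C: no H
  3 × C: 3 H each → 9
  3 × C: 1 H each → 3
  2 × Cl: no H
  2 × N: no H
  1 × Br: no H
  1 × C: 2 H
  1 × N: 2 H
  Total hydrogens = 16.

16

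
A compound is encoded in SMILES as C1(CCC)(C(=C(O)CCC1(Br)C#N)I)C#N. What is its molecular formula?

Heavy atoms from the SMILES: 1 Br, 11 C, 1 I, 2 N, 1 O.
Implicit hydrogens by atom environment:
  6 × C: no H
  4 × C: 2 H each → 8
  2 × N: no H
  1 × Br: no H
  1 × C: 3 H
  1 × I: no H
  1 × O: 1 H
  Total hydrogens = 12.
Molecular formula: C11H12BrIN2O

C11H12BrIN2O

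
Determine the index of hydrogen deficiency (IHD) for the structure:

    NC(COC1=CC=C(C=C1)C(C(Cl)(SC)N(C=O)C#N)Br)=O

8

Molecular formula from the SMILES: C13H13BrClN3O3S.
DoU = (2C + 2 + N − H − X)/2 = (2·13 + 2 + 3 − 13 − 2)/2 = 16/2 = 8.
(Structurally: 1 ring(s) + 7 π bond(s) = 8.)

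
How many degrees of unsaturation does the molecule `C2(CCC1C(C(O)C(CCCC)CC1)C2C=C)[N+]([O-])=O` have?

4

Molecular formula from the SMILES: C16H27NO3.
DoU = (2C + 2 + N − H − X)/2 = (2·16 + 2 + 1 − 27 − 0)/2 = 8/2 = 4.
(Structurally: 2 ring(s) + 2 π bond(s) = 4.)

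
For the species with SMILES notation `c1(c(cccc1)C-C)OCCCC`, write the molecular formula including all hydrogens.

Heavy atoms from the SMILES: 12 C, 1 O.
Implicit hydrogens by atom environment:
  4 × C: 2 H each → 8
  4 × C (aromatic): 1 H each → 4
  2 × C: 3 H each → 6
  2 × C (aromatic): no H
  1 × O: no H
  Total hydrogens = 18.
Molecular formula: C12H18O

C12H18O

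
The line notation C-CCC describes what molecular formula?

Heavy atoms from the SMILES: 4 C.
Implicit hydrogens by atom environment:
  2 × C: 3 H each → 6
  2 × C: 2 H each → 4
  Total hydrogens = 10.
Molecular formula: C4H10

C4H10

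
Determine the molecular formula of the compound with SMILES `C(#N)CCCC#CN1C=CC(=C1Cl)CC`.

C12H13ClN2

Heavy atoms from the SMILES: 12 C, 1 Cl, 2 N.
Implicit hydrogens by atom environment:
  4 × C: 2 H each → 8
  3 × C: no H
  2 × C (aromatic): 1 H each → 2
  2 × C (aromatic): no H
  1 × C: 3 H
  1 × Cl: no H
  1 × N (aromatic): no H
  1 × N: no H
  Total hydrogens = 13.
Molecular formula: C12H13ClN2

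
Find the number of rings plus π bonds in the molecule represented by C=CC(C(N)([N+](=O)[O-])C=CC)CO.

Molecular formula from the SMILES: C8H14N2O3.
DoU = (2C + 2 + N − H − X)/2 = (2·8 + 2 + 2 − 14 − 0)/2 = 6/2 = 3.
(Structurally: 0 ring(s) + 3 π bond(s) = 3.)

3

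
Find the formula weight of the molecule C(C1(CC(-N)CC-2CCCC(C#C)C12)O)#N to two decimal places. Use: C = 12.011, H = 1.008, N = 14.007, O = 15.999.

Molecular formula: C13H18N2O.
M = 13×12.011 + 18×1.008 + 2×14.007 + 1×15.999 = 218.30 g/mol.

218.30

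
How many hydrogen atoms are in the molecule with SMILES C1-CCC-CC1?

12

Hydrogens are implicit in SMILES; fill each atom to its normal valence:
  6 × C: 2 H each → 12
  Total hydrogens = 12.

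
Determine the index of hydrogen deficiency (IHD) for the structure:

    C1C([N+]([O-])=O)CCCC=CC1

Molecular formula from the SMILES: C8H13NO2.
DoU = (2C + 2 + N − H − X)/2 = (2·8 + 2 + 1 − 13 − 0)/2 = 6/2 = 3.
(Structurally: 1 ring(s) + 2 π bond(s) = 3.)

3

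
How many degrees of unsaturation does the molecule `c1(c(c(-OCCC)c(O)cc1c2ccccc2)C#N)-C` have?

Molecular formula from the SMILES: C17H17NO2.
DoU = (2C + 2 + N − H − X)/2 = (2·17 + 2 + 1 − 17 − 0)/2 = 20/2 = 10.
(Structurally: 2 ring(s) + 8 π bond(s) = 10.)

10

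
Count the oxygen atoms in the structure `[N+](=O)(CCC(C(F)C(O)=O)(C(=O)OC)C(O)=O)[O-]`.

8

The symbol for oxygen appears 8 times in the SMILES.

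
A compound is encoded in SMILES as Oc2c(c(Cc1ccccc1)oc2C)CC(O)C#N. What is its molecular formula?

Heavy atoms from the SMILES: 15 C, 1 N, 3 O.
Implicit hydrogens by atom environment:
  5 × C (aromatic): 1 H each → 5
  5 × C (aromatic): no H
  2 × C: 2 H each → 4
  2 × O: 1 H each → 2
  1 × C: 3 H
  1 × C: 1 H
  1 × C: no H
  1 × N: no H
  1 × O (aromatic): no H
  Total hydrogens = 15.
Molecular formula: C15H15NO3

C15H15NO3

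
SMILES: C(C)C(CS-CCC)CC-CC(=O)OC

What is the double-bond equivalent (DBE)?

Molecular formula from the SMILES: C12H24O2S.
DoU = (2C + 2 + N − H − X)/2 = (2·12 + 2 + 0 − 24 − 0)/2 = 2/2 = 1.
(Structurally: 0 ring(s) + 1 π bond(s) = 1.)

1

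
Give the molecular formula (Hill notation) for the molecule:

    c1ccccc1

Heavy atoms from the SMILES: 6 C.
Implicit hydrogens by atom environment:
  6 × C (aromatic): 1 H each → 6
  Total hydrogens = 6.
Molecular formula: C6H6

C6H6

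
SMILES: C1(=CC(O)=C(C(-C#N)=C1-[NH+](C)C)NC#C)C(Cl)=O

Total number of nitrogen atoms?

The symbol for nitrogen appears 3 times in the SMILES.

3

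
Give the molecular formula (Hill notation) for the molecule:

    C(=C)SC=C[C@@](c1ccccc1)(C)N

Heavy atoms from the SMILES: 12 C, 1 N, 1 S.
Implicit hydrogens by atom environment:
  5 × C (aromatic): 1 H each → 5
  3 × C: 1 H each → 3
  1 × C: 3 H
  1 × C: 2 H
  1 × C: no H
  1 × C (aromatic): no H
  1 × N: 2 H
  1 × S: no H
  Total hydrogens = 15.
Molecular formula: C12H15NS

C12H15NS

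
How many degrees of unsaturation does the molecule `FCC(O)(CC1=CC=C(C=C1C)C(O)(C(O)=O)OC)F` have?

5

Molecular formula from the SMILES: C13H16F2O5.
DoU = (2C + 2 + N − H − X)/2 = (2·13 + 2 + 0 − 16 − 2)/2 = 10/2 = 5.
(Structurally: 1 ring(s) + 4 π bond(s) = 5.)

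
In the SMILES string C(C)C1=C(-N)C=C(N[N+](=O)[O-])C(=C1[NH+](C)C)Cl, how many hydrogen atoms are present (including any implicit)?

16

Hydrogens are implicit in SMILES; fill each atom to its normal valence:
  5 × C (aromatic): no H
  3 × C: 3 H each → 9
  1 × C: 2 H
  1 × C (aromatic): 1 H
  1 × Cl: no H
  1 × N: 2 H
  1 × N: 1 H
  1 × N (charge +1): 1 H
  1 × N (charge +1): no H
  1 × O: no H
  1 × O (charge -1): no H
  Total hydrogens = 16.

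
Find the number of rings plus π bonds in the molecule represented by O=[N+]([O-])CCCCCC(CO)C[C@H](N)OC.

1

Molecular formula from the SMILES: C10H22N2O4.
DoU = (2C + 2 + N − H − X)/2 = (2·10 + 2 + 2 − 22 − 0)/2 = 2/2 = 1.
(Structurally: 0 ring(s) + 1 π bond(s) = 1.)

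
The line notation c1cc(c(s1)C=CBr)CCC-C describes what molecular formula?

Heavy atoms from the SMILES: 1 Br, 10 C, 1 S.
Implicit hydrogens by atom environment:
  3 × C: 2 H each → 6
  2 × C (aromatic): 1 H each → 2
  2 × C: 1 H each → 2
  2 × C (aromatic): no H
  1 × Br: no H
  1 × C: 3 H
  1 × S (aromatic): no H
  Total hydrogens = 13.
Molecular formula: C10H13BrS

C10H13BrS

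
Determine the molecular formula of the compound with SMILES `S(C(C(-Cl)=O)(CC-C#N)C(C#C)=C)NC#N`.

Heavy atoms from the SMILES: 10 C, 1 Cl, 3 N, 1 O, 1 S.
Implicit hydrogens by atom environment:
  6 × C: no H
  3 × C: 2 H each → 6
  2 × N: no H
  1 × C: 1 H
  1 × Cl: no H
  1 × N: 1 H
  1 × O: no H
  1 × S: no H
  Total hydrogens = 8.
Molecular formula: C10H8ClN3OS

C10H8ClN3OS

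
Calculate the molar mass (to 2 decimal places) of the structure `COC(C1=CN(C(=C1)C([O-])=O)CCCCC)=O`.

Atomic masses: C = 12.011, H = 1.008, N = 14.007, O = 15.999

Molecular formula: C12H16NO4-.
M = 12×12.011 + 16×1.008 + 1×14.007 + 4×15.999 = 238.26 g/mol.

238.26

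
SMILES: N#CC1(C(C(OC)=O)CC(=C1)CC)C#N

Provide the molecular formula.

C11H12N2O2

Heavy atoms from the SMILES: 11 C, 2 N, 2 O.
Implicit hydrogens by atom environment:
  5 × C: no H
  2 × C: 3 H each → 6
  2 × C: 2 H each → 4
  2 × C: 1 H each → 2
  2 × N: no H
  2 × O: no H
  Total hydrogens = 12.
Molecular formula: C11H12N2O2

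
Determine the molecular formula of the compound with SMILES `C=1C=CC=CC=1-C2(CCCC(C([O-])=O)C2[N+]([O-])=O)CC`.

Heavy atoms from the SMILES: 15 C, 1 N, 4 O.
Implicit hydrogens by atom environment:
  5 × C (aromatic): 1 H each → 5
  4 × C: 2 H each → 8
  2 × C: 1 H each → 2
  2 × C: no H
  2 × O: no H
  2 × O (charge -1): no H
  1 × C: 3 H
  1 × C (aromatic): no H
  1 × N (charge +1): no H
  Total hydrogens = 18.
Net charge -1.
Molecular formula: C15H18NO4-

C15H18NO4-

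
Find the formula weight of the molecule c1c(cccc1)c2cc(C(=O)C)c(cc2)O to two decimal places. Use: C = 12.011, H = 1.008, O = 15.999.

Molecular formula: C14H12O2.
M = 14×12.011 + 12×1.008 + 2×15.999 = 212.25 g/mol.

212.25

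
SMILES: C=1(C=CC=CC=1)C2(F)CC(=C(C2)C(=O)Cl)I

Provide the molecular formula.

C12H9ClFIO

Heavy atoms from the SMILES: 12 C, 1 Cl, 1 F, 1 I, 1 O.
Implicit hydrogens by atom environment:
  5 × C (aromatic): 1 H each → 5
  4 × C: no H
  2 × C: 2 H each → 4
  1 × C (aromatic): no H
  1 × Cl: no H
  1 × F: no H
  1 × I: no H
  1 × O: no H
  Total hydrogens = 9.
Molecular formula: C12H9ClFIO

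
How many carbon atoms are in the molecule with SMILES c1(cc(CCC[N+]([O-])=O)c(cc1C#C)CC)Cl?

The symbol for carbon appears 13 times in the SMILES. Lowercase c denotes aromatic carbon and counts toward C.

13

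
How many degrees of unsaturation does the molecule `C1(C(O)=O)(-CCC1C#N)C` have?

4

Molecular formula from the SMILES: C7H9NO2.
DoU = (2C + 2 + N − H − X)/2 = (2·7 + 2 + 1 − 9 − 0)/2 = 8/2 = 4.
(Structurally: 1 ring(s) + 3 π bond(s) = 4.)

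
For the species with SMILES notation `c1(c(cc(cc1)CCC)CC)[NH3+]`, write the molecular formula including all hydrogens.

Heavy atoms from the SMILES: 11 C, 1 N.
Implicit hydrogens by atom environment:
  3 × C: 2 H each → 6
  3 × C (aromatic): 1 H each → 3
  3 × C (aromatic): no H
  2 × C: 3 H each → 6
  1 × N (charge +1): 3 H
  Total hydrogens = 18.
Net charge +1.
Molecular formula: C11H18N+

C11H18N+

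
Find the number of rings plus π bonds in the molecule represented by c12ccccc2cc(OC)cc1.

Molecular formula from the SMILES: C11H10O.
DoU = (2C + 2 + N − H − X)/2 = (2·11 + 2 + 0 − 10 − 0)/2 = 14/2 = 7.
(Structurally: 2 ring(s) + 5 π bond(s) = 7.)

7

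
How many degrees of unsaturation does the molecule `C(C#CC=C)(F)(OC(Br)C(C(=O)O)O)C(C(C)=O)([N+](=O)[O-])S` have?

6

Molecular formula from the SMILES: C11H11BrFNO7S.
DoU = (2C + 2 + N − H − X)/2 = (2·11 + 2 + 1 − 11 − 2)/2 = 12/2 = 6.
(Structurally: 0 ring(s) + 6 π bond(s) = 6.)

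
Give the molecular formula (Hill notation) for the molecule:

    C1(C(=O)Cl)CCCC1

C6H9ClO

Heavy atoms from the SMILES: 6 C, 1 Cl, 1 O.
Implicit hydrogens by atom environment:
  4 × C: 2 H each → 8
  1 × C: 1 H
  1 × C: no H
  1 × Cl: no H
  1 × O: no H
  Total hydrogens = 9.
Molecular formula: C6H9ClO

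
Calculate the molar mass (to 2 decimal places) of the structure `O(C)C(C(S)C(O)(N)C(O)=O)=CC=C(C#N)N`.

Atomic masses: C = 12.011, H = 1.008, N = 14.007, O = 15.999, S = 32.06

Molecular formula: C9H13N3O4S.
M = 9×12.011 + 13×1.008 + 3×14.007 + 4×15.999 + 1×32.06 = 259.28 g/mol.

259.28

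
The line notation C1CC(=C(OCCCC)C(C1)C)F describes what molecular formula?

Heavy atoms from the SMILES: 11 C, 1 F, 1 O.
Implicit hydrogens by atom environment:
  6 × C: 2 H each → 12
  2 × C: 3 H each → 6
  2 × C: no H
  1 × C: 1 H
  1 × F: no H
  1 × O: no H
  Total hydrogens = 19.
Molecular formula: C11H19FO

C11H19FO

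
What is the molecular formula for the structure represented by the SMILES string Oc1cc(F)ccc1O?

C6H5FO2

Heavy atoms from the SMILES: 6 C, 1 F, 2 O.
Implicit hydrogens by atom environment:
  3 × C (aromatic): 1 H each → 3
  3 × C (aromatic): no H
  2 × O: 1 H each → 2
  1 × F: no H
  Total hydrogens = 5.
Molecular formula: C6H5FO2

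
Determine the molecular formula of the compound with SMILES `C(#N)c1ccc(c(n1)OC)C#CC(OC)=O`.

Heavy atoms from the SMILES: 11 C, 2 N, 3 O.
Implicit hydrogens by atom environment:
  4 × C: no H
  3 × C (aromatic): no H
  3 × O: no H
  2 × C: 3 H each → 6
  2 × C (aromatic): 1 H each → 2
  1 × N (aromatic): no H
  1 × N: no H
  Total hydrogens = 8.
Molecular formula: C11H8N2O3

C11H8N2O3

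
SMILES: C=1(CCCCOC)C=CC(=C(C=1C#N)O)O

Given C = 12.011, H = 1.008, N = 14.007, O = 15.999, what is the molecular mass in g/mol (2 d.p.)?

221.26

Molecular formula: C12H15NO3.
M = 12×12.011 + 15×1.008 + 1×14.007 + 3×15.999 = 221.26 g/mol.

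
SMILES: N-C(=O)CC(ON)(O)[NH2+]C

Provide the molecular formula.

C4H12N3O3+

Heavy atoms from the SMILES: 4 C, 3 N, 3 O.
Implicit hydrogens by atom environment:
  2 × C: no H
  2 × N: 2 H each → 4
  2 × O: no H
  1 × C: 3 H
  1 × C: 2 H
  1 × N (charge +1): 2 H
  1 × O: 1 H
  Total hydrogens = 12.
Net charge +1.
Molecular formula: C4H12N3O3+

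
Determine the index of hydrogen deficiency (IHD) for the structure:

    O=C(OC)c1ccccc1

5

Molecular formula from the SMILES: C8H8O2.
DoU = (2C + 2 + N − H − X)/2 = (2·8 + 2 + 0 − 8 − 0)/2 = 10/2 = 5.
(Structurally: 1 ring(s) + 4 π bond(s) = 5.)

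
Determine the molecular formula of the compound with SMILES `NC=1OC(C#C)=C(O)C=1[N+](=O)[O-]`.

C6H4N2O4

Heavy atoms from the SMILES: 6 C, 2 N, 4 O.
Implicit hydrogens by atom environment:
  4 × C (aromatic): no H
  1 × C: 1 H
  1 × C: no H
  1 × N: 2 H
  1 × N (charge +1): no H
  1 × O: 1 H
  1 × O (aromatic): no H
  1 × O: no H
  1 × O (charge -1): no H
  Total hydrogens = 4.
Molecular formula: C6H4N2O4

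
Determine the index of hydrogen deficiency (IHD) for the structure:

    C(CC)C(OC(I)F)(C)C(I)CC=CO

Molecular formula from the SMILES: C10H17FI2O2.
DoU = (2C + 2 + N − H − X)/2 = (2·10 + 2 + 0 − 17 − 3)/2 = 2/2 = 1.
(Structurally: 0 ring(s) + 1 π bond(s) = 1.)

1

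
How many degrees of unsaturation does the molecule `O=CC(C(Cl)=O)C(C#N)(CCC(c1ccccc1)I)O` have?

Molecular formula from the SMILES: C14H13ClINO3.
DoU = (2C + 2 + N − H − X)/2 = (2·14 + 2 + 1 − 13 − 2)/2 = 16/2 = 8.
(Structurally: 1 ring(s) + 7 π bond(s) = 8.)

8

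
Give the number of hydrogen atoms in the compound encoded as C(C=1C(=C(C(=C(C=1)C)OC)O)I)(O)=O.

Hydrogens are implicit in SMILES; fill each atom to its normal valence:
  5 × C (aromatic): no H
  2 × C: 3 H each → 6
  2 × O: 1 H each → 2
  2 × O: no H
  1 × C (aromatic): 1 H
  1 × C: no H
  1 × I: no H
  Total hydrogens = 9.

9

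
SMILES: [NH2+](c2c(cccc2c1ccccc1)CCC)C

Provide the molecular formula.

C16H20N+

Heavy atoms from the SMILES: 16 C, 1 N.
Implicit hydrogens by atom environment:
  8 × C (aromatic): 1 H each → 8
  4 × C (aromatic): no H
  2 × C: 3 H each → 6
  2 × C: 2 H each → 4
  1 × N (charge +1): 2 H
  Total hydrogens = 20.
Net charge +1.
Molecular formula: C16H20N+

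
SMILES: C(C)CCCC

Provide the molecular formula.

C6H14

Heavy atoms from the SMILES: 6 C.
Implicit hydrogens by atom environment:
  4 × C: 2 H each → 8
  2 × C: 3 H each → 6
  Total hydrogens = 14.
Molecular formula: C6H14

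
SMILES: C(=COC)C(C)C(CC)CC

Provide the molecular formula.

C10H20O

Heavy atoms from the SMILES: 10 C, 1 O.
Implicit hydrogens by atom environment:
  4 × C: 3 H each → 12
  4 × C: 1 H each → 4
  2 × C: 2 H each → 4
  1 × O: no H
  Total hydrogens = 20.
Molecular formula: C10H20O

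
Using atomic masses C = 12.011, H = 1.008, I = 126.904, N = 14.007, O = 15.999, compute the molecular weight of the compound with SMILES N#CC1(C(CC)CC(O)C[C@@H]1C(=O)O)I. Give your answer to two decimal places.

323.13

Molecular formula: C10H14INO3.
M = 10×12.011 + 14×1.008 + 1×126.904 + 1×14.007 + 3×15.999 = 323.13 g/mol.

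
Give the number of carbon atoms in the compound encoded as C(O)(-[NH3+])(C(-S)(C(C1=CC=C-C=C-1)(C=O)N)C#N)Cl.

The symbol for carbon appears 11 times in the SMILES. (Cl is a single chlorine, not C + l.)

11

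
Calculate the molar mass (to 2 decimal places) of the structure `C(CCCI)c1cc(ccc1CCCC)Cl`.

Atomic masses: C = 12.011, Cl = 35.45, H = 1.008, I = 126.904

Molecular formula: C14H20ClI.
M = 14×12.011 + 1×35.45 + 20×1.008 + 1×126.904 = 350.67 g/mol.

350.67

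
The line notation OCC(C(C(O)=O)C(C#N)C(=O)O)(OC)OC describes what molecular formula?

Heavy atoms from the SMILES: 9 C, 1 N, 7 O.
Implicit hydrogens by atom environment:
  4 × C: no H
  4 × O: no H
  3 × O: 1 H each → 3
  2 × C: 3 H each → 6
  2 × C: 1 H each → 2
  1 × C: 2 H
  1 × N: no H
  Total hydrogens = 13.
Molecular formula: C9H13NO7

C9H13NO7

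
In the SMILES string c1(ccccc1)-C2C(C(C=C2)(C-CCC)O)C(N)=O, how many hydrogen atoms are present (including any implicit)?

21

Hydrogens are implicit in SMILES; fill each atom to its normal valence:
  5 × C (aromatic): 1 H each → 5
  4 × C: 1 H each → 4
  3 × C: 2 H each → 6
  2 × C: no H
  1 × C: 3 H
  1 × C (aromatic): no H
  1 × N: 2 H
  1 × O: 1 H
  1 × O: no H
  Total hydrogens = 21.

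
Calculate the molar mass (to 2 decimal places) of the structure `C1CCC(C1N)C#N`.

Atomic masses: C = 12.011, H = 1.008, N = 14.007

110.16

Molecular formula: C6H10N2.
M = 6×12.011 + 10×1.008 + 2×14.007 = 110.16 g/mol.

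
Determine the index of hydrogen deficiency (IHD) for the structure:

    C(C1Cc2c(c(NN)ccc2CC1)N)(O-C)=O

Molecular formula from the SMILES: C12H17N3O2.
DoU = (2C + 2 + N − H − X)/2 = (2·12 + 2 + 3 − 17 − 0)/2 = 12/2 = 6.
(Structurally: 2 ring(s) + 4 π bond(s) = 6.)

6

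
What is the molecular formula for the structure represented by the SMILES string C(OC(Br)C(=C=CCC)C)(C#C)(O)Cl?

C10H12BrClO2

Heavy atoms from the SMILES: 1 Br, 10 C, 1 Cl, 2 O.
Implicit hydrogens by atom environment:
  4 × C: no H
  3 × C: 1 H each → 3
  2 × C: 3 H each → 6
  1 × Br: no H
  1 × C: 2 H
  1 × Cl: no H
  1 × O: 1 H
  1 × O: no H
  Total hydrogens = 12.
Molecular formula: C10H12BrClO2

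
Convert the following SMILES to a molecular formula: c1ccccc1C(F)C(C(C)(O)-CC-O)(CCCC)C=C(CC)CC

C22H35FO2

Heavy atoms from the SMILES: 22 C, 1 F, 2 O.
Implicit hydrogens by atom environment:
  7 × C: 2 H each → 14
  5 × C (aromatic): 1 H each → 5
  4 × C: 3 H each → 12
  3 × C: no H
  2 × C: 1 H each → 2
  2 × O: 1 H each → 2
  1 × C (aromatic): no H
  1 × F: no H
  Total hydrogens = 35.
Molecular formula: C22H35FO2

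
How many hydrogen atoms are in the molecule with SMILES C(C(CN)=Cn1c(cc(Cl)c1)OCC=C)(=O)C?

Hydrogens are implicit in SMILES; fill each atom to its normal valence:
  3 × C: 2 H each → 6
  2 × C (aromatic): 1 H each → 2
  2 × C: 1 H each → 2
  2 × C (aromatic): no H
  2 × C: no H
  2 × O: no H
  1 × C: 3 H
  1 × Cl: no H
  1 × N: 2 H
  1 × N (aromatic): no H
  Total hydrogens = 15.

15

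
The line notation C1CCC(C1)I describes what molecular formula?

Heavy atoms from the SMILES: 5 C, 1 I.
Implicit hydrogens by atom environment:
  4 × C: 2 H each → 8
  1 × C: 1 H
  1 × I: no H
  Total hydrogens = 9.
Molecular formula: C5H9I

C5H9I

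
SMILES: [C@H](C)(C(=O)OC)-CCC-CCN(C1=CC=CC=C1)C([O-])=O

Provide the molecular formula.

C16H22NO4-

Heavy atoms from the SMILES: 16 C, 1 N, 4 O.
Implicit hydrogens by atom environment:
  5 × C: 2 H each → 10
  5 × C (aromatic): 1 H each → 5
  3 × O: no H
  2 × C: 3 H each → 6
  2 × C: no H
  1 × C: 1 H
  1 × C (aromatic): no H
  1 × N: no H
  1 × O (charge -1): no H
  Total hydrogens = 22.
Net charge -1.
Molecular formula: C16H22NO4-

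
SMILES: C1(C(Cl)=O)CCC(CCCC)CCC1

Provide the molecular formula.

C12H21ClO

Heavy atoms from the SMILES: 12 C, 1 Cl, 1 O.
Implicit hydrogens by atom environment:
  8 × C: 2 H each → 16
  2 × C: 1 H each → 2
  1 × C: 3 H
  1 × C: no H
  1 × Cl: no H
  1 × O: no H
  Total hydrogens = 21.
Molecular formula: C12H21ClO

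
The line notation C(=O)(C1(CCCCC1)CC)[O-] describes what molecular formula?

Heavy atoms from the SMILES: 9 C, 2 O.
Implicit hydrogens by atom environment:
  6 × C: 2 H each → 12
  2 × C: no H
  1 × C: 3 H
  1 × O: no H
  1 × O (charge -1): no H
  Total hydrogens = 15.
Net charge -1.
Molecular formula: C9H15O2-

C9H15O2-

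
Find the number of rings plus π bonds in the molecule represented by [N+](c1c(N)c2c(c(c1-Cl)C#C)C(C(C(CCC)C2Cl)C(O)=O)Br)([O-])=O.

9

Molecular formula from the SMILES: C16H15BrCl2N2O4.
DoU = (2C + 2 + N − H − X)/2 = (2·16 + 2 + 2 − 15 − 3)/2 = 18/2 = 9.
(Structurally: 2 ring(s) + 7 π bond(s) = 9.)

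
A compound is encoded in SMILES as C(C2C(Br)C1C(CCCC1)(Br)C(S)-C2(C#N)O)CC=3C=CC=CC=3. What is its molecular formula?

Heavy atoms from the SMILES: 2 Br, 19 C, 1 N, 1 O, 1 S.
Implicit hydrogens by atom environment:
  6 × C: 2 H each → 12
  5 × C (aromatic): 1 H each → 5
  4 × C: 1 H each → 4
  3 × C: no H
  2 × Br: no H
  1 × C (aromatic): no H
  1 × N: no H
  1 × O: 1 H
  1 × S: 1 H
  Total hydrogens = 23.
Molecular formula: C19H23Br2NOS

C19H23Br2NOS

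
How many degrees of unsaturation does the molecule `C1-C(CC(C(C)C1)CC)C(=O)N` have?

2

Molecular formula from the SMILES: C10H19NO.
DoU = (2C + 2 + N − H − X)/2 = (2·10 + 2 + 1 − 19 − 0)/2 = 4/2 = 2.
(Structurally: 1 ring(s) + 1 π bond(s) = 2.)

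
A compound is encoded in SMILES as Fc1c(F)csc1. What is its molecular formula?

Heavy atoms from the SMILES: 4 C, 2 F, 1 S.
Implicit hydrogens by atom environment:
  2 × C (aromatic): 1 H each → 2
  2 × C (aromatic): no H
  2 × F: no H
  1 × S (aromatic): no H
  Total hydrogens = 2.
Molecular formula: C4H2F2S

C4H2F2S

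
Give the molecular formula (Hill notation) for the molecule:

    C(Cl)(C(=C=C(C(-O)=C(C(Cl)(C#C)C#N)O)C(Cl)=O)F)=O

C11H3Cl3FNO4

Heavy atoms from the SMILES: 11 C, 3 Cl, 1 F, 1 N, 4 O.
Implicit hydrogens by atom environment:
  10 × C: no H
  3 × Cl: no H
  2 × O: 1 H each → 2
  2 × O: no H
  1 × C: 1 H
  1 × F: no H
  1 × N: no H
  Total hydrogens = 3.
Molecular formula: C11H3Cl3FNO4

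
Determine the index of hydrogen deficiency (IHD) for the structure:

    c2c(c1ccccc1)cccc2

Molecular formula from the SMILES: C12H10.
DoU = (2C + 2 + N − H − X)/2 = (2·12 + 2 + 0 − 10 − 0)/2 = 16/2 = 8.
(Structurally: 2 ring(s) + 6 π bond(s) = 8.)

8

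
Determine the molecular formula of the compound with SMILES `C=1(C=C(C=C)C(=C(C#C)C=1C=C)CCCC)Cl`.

Heavy atoms from the SMILES: 16 C, 1 Cl.
Implicit hydrogens by atom environment:
  5 × C: 2 H each → 10
  5 × C (aromatic): no H
  3 × C: 1 H each → 3
  1 × C: 3 H
  1 × C (aromatic): 1 H
  1 × C: no H
  1 × Cl: no H
  Total hydrogens = 17.
Molecular formula: C16H17Cl

C16H17Cl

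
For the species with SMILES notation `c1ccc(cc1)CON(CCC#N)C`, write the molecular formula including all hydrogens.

Heavy atoms from the SMILES: 11 C, 2 N, 1 O.
Implicit hydrogens by atom environment:
  5 × C (aromatic): 1 H each → 5
  3 × C: 2 H each → 6
  2 × N: no H
  1 × C: 3 H
  1 × C: no H
  1 × C (aromatic): no H
  1 × O: no H
  Total hydrogens = 14.
Molecular formula: C11H14N2O

C11H14N2O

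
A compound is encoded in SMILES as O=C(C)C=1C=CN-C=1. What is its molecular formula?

Heavy atoms from the SMILES: 6 C, 1 N, 1 O.
Implicit hydrogens by atom environment:
  3 × C (aromatic): 1 H each → 3
  1 × C: 3 H
  1 × C (aromatic): no H
  1 × C: no H
  1 × N (aromatic): 1 H
  1 × O: no H
  Total hydrogens = 7.
Molecular formula: C6H7NO

C6H7NO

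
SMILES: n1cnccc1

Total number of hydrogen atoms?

4

Hydrogens are implicit in SMILES; fill each atom to its normal valence:
  4 × C (aromatic): 1 H each → 4
  2 × N (aromatic): no H
  Total hydrogens = 4.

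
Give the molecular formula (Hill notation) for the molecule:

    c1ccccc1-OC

C7H8O

Heavy atoms from the SMILES: 7 C, 1 O.
Implicit hydrogens by atom environment:
  5 × C (aromatic): 1 H each → 5
  1 × C: 3 H
  1 × C (aromatic): no H
  1 × O: no H
  Total hydrogens = 8.
Molecular formula: C7H8O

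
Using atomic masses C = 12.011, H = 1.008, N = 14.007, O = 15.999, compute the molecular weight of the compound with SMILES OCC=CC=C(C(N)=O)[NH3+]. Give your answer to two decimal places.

143.17

Molecular formula: C6H11N2O2+.
M = 6×12.011 + 11×1.008 + 2×14.007 + 2×15.999 = 143.17 g/mol.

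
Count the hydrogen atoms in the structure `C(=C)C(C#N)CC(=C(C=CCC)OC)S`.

17

Hydrogens are implicit in SMILES; fill each atom to its normal valence:
  4 × C: 1 H each → 4
  3 × C: 2 H each → 6
  3 × C: no H
  2 × C: 3 H each → 6
  1 × N: no H
  1 × O: no H
  1 × S: 1 H
  Total hydrogens = 17.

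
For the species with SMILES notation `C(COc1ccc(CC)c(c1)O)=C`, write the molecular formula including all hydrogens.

C11H14O2

Heavy atoms from the SMILES: 11 C, 2 O.
Implicit hydrogens by atom environment:
  3 × C: 2 H each → 6
  3 × C (aromatic): 1 H each → 3
  3 × C (aromatic): no H
  1 × C: 3 H
  1 × C: 1 H
  1 × O: 1 H
  1 × O: no H
  Total hydrogens = 14.
Molecular formula: C11H14O2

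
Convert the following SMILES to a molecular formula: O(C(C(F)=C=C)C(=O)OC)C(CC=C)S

Heavy atoms from the SMILES: 10 C, 1 F, 3 O, 1 S.
Implicit hydrogens by atom environment:
  3 × C: 2 H each → 6
  3 × C: 1 H each → 3
  3 × C: no H
  3 × O: no H
  1 × C: 3 H
  1 × F: no H
  1 × S: 1 H
  Total hydrogens = 13.
Molecular formula: C10H13FO3S

C10H13FO3S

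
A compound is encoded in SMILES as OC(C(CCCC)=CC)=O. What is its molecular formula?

Heavy atoms from the SMILES: 8 C, 2 O.
Implicit hydrogens by atom environment:
  3 × C: 2 H each → 6
  2 × C: 3 H each → 6
  2 × C: no H
  1 × C: 1 H
  1 × O: 1 H
  1 × O: no H
  Total hydrogens = 14.
Molecular formula: C8H14O2

C8H14O2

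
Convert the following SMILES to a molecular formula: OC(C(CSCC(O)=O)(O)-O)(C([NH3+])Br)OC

C7H15BrNO6S+

Heavy atoms from the SMILES: 1 Br, 7 C, 1 N, 6 O, 1 S.
Implicit hydrogens by atom environment:
  4 × O: 1 H each → 4
  3 × C: no H
  2 × C: 2 H each → 4
  2 × O: no H
  1 × Br: no H
  1 × C: 3 H
  1 × C: 1 H
  1 × N (charge +1): 3 H
  1 × S: no H
  Total hydrogens = 15.
Net charge +1.
Molecular formula: C7H15BrNO6S+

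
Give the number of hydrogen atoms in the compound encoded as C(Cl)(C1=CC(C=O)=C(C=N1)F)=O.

Hydrogens are implicit in SMILES; fill each atom to its normal valence:
  3 × C (aromatic): no H
  2 × C (aromatic): 1 H each → 2
  2 × O: no H
  1 × C: 1 H
  1 × C: no H
  1 × Cl: no H
  1 × F: no H
  1 × N (aromatic): no H
  Total hydrogens = 3.

3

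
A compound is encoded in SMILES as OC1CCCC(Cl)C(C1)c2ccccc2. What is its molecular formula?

Heavy atoms from the SMILES: 13 C, 1 Cl, 1 O.
Implicit hydrogens by atom environment:
  5 × C (aromatic): 1 H each → 5
  4 × C: 2 H each → 8
  3 × C: 1 H each → 3
  1 × C (aromatic): no H
  1 × Cl: no H
  1 × O: 1 H
  Total hydrogens = 17.
Molecular formula: C13H17ClO

C13H17ClO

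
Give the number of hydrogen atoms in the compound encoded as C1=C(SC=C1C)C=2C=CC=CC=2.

10

Hydrogens are implicit in SMILES; fill each atom to its normal valence:
  7 × C (aromatic): 1 H each → 7
  3 × C (aromatic): no H
  1 × C: 3 H
  1 × S (aromatic): no H
  Total hydrogens = 10.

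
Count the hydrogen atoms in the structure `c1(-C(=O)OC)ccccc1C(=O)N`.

9

Hydrogens are implicit in SMILES; fill each atom to its normal valence:
  4 × C (aromatic): 1 H each → 4
  3 × O: no H
  2 × C (aromatic): no H
  2 × C: no H
  1 × C: 3 H
  1 × N: 2 H
  Total hydrogens = 9.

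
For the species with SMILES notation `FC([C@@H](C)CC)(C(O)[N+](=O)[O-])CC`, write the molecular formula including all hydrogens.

C8H16FNO3

Heavy atoms from the SMILES: 8 C, 1 F, 1 N, 3 O.
Implicit hydrogens by atom environment:
  3 × C: 3 H each → 9
  2 × C: 2 H each → 4
  2 × C: 1 H each → 2
  1 × C: no H
  1 × F: no H
  1 × N (charge +1): no H
  1 × O: 1 H
  1 × O: no H
  1 × O (charge -1): no H
  Total hydrogens = 16.
Molecular formula: C8H16FNO3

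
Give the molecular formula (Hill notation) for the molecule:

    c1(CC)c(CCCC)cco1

C10H16O

Heavy atoms from the SMILES: 10 C, 1 O.
Implicit hydrogens by atom environment:
  4 × C: 2 H each → 8
  2 × C: 3 H each → 6
  2 × C (aromatic): 1 H each → 2
  2 × C (aromatic): no H
  1 × O (aromatic): no H
  Total hydrogens = 16.
Molecular formula: C10H16O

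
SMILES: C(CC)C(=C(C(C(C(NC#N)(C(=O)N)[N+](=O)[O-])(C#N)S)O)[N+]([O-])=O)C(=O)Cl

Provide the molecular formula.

C12H13ClN6O7S

Heavy atoms from the SMILES: 12 C, 1 Cl, 6 N, 7 O, 1 S.
Implicit hydrogens by atom environment:
  8 × C: no H
  4 × O: no H
  2 × C: 2 H each → 4
  2 × N (charge +1): no H
  2 × N: no H
  2 × O (charge -1): no H
  1 × C: 3 H
  1 × C: 1 H
  1 × Cl: no H
  1 × N: 2 H
  1 × N: 1 H
  1 × O: 1 H
  1 × S: 1 H
  Total hydrogens = 13.
Molecular formula: C12H13ClN6O7S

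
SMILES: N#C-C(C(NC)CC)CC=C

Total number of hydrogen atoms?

Hydrogens are implicit in SMILES; fill each atom to its normal valence:
  3 × C: 2 H each → 6
  3 × C: 1 H each → 3
  2 × C: 3 H each → 6
  1 × C: no H
  1 × N: 1 H
  1 × N: no H
  Total hydrogens = 16.

16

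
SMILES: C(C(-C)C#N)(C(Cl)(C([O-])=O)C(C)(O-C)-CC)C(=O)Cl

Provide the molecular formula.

C12H16Cl2NO4-

Heavy atoms from the SMILES: 12 C, 2 Cl, 1 N, 4 O.
Implicit hydrogens by atom environment:
  5 × C: no H
  4 × C: 3 H each → 12
  3 × O: no H
  2 × C: 1 H each → 2
  2 × Cl: no H
  1 × C: 2 H
  1 × N: no H
  1 × O (charge -1): no H
  Total hydrogens = 16.
Net charge -1.
Molecular formula: C12H16Cl2NO4-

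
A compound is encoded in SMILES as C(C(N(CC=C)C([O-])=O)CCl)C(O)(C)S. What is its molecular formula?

C9H15ClNO3S-

Heavy atoms from the SMILES: 9 C, 1 Cl, 1 N, 3 O, 1 S.
Implicit hydrogens by atom environment:
  4 × C: 2 H each → 8
  2 × C: 1 H each → 2
  2 × C: no H
  1 × C: 3 H
  1 × Cl: no H
  1 × N: no H
  1 × O: 1 H
  1 × O: no H
  1 × O (charge -1): no H
  1 × S: 1 H
  Total hydrogens = 15.
Net charge -1.
Molecular formula: C9H15ClNO3S-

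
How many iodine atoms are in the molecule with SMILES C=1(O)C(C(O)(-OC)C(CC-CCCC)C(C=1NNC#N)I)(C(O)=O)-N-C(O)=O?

The symbol for iodine appears 1 time in the SMILES.

1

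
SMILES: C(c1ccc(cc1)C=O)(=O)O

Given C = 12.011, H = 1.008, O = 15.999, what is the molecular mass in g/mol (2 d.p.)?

150.13

Molecular formula: C8H6O3.
M = 8×12.011 + 6×1.008 + 3×15.999 = 150.13 g/mol.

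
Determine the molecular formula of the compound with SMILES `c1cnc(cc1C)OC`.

C7H9NO

Heavy atoms from the SMILES: 7 C, 1 N, 1 O.
Implicit hydrogens by atom environment:
  3 × C (aromatic): 1 H each → 3
  2 × C: 3 H each → 6
  2 × C (aromatic): no H
  1 × N (aromatic): no H
  1 × O: no H
  Total hydrogens = 9.
Molecular formula: C7H9NO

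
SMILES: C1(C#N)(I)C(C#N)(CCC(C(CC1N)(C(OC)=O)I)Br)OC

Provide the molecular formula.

C13H16BrI2N3O3

Heavy atoms from the SMILES: 1 Br, 13 C, 2 I, 3 N, 3 O.
Implicit hydrogens by atom environment:
  6 × C: no H
  3 × C: 2 H each → 6
  3 × O: no H
  2 × C: 3 H each → 6
  2 × C: 1 H each → 2
  2 × I: no H
  2 × N: no H
  1 × Br: no H
  1 × N: 2 H
  Total hydrogens = 16.
Molecular formula: C13H16BrI2N3O3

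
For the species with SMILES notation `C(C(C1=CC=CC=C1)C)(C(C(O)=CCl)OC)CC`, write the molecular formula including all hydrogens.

C15H21ClO2

Heavy atoms from the SMILES: 15 C, 1 Cl, 2 O.
Implicit hydrogens by atom environment:
  5 × C (aromatic): 1 H each → 5
  4 × C: 1 H each → 4
  3 × C: 3 H each → 9
  1 × C: 2 H
  1 × C: no H
  1 × C (aromatic): no H
  1 × Cl: no H
  1 × O: 1 H
  1 × O: no H
  Total hydrogens = 21.
Molecular formula: C15H21ClO2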